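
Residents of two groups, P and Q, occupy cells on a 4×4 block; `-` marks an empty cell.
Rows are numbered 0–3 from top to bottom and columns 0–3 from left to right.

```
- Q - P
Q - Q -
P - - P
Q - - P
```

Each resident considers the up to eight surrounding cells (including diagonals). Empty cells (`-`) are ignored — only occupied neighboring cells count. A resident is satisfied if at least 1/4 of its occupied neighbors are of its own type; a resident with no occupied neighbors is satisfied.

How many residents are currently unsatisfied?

Row 0: (0,1)Q 2/2 satisfied · (0,3)P 0/1 not
Row 1: (1,0)Q 1/2 satisfied · (1,2)Q 1/3 satisfied
Row 2: (2,0)P 0/2 not · (2,3)P 1/2 satisfied
Row 3: (3,0)Q 0/1 not · (3,3)P 1/1 satisfied
Unsatisfied: (0,3), (2,0), (3,0) — 3 in total.

3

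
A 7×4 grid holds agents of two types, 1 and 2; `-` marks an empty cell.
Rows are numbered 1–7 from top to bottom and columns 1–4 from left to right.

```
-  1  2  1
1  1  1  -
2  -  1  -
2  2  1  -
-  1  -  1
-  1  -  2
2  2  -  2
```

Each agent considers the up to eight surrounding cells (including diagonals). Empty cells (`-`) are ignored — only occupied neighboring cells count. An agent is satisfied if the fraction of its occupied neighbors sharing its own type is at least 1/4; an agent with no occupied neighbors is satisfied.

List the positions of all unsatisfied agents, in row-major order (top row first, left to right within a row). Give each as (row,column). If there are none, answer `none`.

(1,3)

(1,2)1 3/4 ✓
(1,3)2 0/4 ✗
(1,4)1 1/2 ✓
(2,1)1 2/3 ✓
(2,2)1 4/6 ✓
(2,3)1 4/5 ✓
(3,1)2 2/4 ✓
(3,3)1 3/4 ✓
(4,1)2 2/3 ✓
(4,2)2 2/5 ✓
(4,3)1 3/4 ✓
(5,2)1 2/4 ✓
(5,4)1 1/2 ✓
(6,2)1 1/3 ✓
(6,4)2 1/2 ✓
(7,1)2 1/2 ✓
(7,2)2 1/2 ✓
(7,4)2 1/1 ✓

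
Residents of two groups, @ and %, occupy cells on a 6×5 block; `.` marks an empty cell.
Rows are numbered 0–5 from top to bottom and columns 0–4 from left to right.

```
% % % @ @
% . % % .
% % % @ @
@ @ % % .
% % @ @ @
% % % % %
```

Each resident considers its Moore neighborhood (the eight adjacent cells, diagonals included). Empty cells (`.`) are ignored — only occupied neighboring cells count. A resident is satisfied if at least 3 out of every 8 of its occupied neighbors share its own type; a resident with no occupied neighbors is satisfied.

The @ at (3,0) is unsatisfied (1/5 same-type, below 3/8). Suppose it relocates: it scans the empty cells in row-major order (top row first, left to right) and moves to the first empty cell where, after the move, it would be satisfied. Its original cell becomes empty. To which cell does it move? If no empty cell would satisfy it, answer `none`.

(1,4)

Vacating (3,0). Empty cells in order:
  (1,1): 0/8 same-type → still unsatisfied.
  (1,4): 4/5 same-type → satisfied — stop here.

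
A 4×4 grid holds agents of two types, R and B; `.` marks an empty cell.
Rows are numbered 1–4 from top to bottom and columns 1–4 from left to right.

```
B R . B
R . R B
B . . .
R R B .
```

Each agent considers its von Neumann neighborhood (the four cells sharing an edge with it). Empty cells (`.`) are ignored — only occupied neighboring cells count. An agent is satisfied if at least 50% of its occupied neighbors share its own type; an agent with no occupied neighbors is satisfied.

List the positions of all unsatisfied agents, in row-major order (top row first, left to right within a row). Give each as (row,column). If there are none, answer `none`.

Row 1: (1,1)B 0/2 ✗ · (1,2)R 0/1 ✗ · (1,4)B 1/1 ✓
Row 2: (2,1)R 0/2 ✗ · (2,3)R 0/1 ✗ · (2,4)B 1/2 ✓
Row 3: (3,1)B 0/2 ✗
Row 4: (4,1)R 1/2 ✓ · (4,2)R 1/2 ✓ · (4,3)B 0/1 ✗

(1,1), (1,2), (2,1), (2,3), (3,1), (4,3)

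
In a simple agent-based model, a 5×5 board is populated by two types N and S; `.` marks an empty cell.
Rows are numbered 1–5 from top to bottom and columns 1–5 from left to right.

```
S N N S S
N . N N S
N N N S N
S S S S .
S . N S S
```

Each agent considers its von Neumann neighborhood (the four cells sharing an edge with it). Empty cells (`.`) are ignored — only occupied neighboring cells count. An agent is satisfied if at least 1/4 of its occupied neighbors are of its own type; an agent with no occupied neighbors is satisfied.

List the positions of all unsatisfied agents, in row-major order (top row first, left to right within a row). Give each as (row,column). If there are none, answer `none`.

(1,1), (3,5), (5,3)

Row 1: (1,1)S 0/2 ✗ · (1,2)N 1/2 ✓ · (1,3)N 2/3 ✓ · (1,4)S 1/3 ✓ · (1,5)S 2/2 ✓
Row 2: (2,1)N 1/2 ✓ · (2,3)N 3/3 ✓ · (2,4)N 1/4 ✓ · (2,5)S 1/3 ✓
Row 3: (3,1)N 2/3 ✓ · (3,2)N 2/3 ✓ · (3,3)N 2/4 ✓ · (3,4)S 1/4 ✓ · (3,5)N 0/2 ✗
Row 4: (4,1)S 2/3 ✓ · (4,2)S 2/3 ✓ · (4,3)S 2/4 ✓ · (4,4)S 3/3 ✓
Row 5: (5,1)S 1/1 ✓ · (5,3)N 0/2 ✗ · (5,4)S 2/3 ✓ · (5,5)S 1/1 ✓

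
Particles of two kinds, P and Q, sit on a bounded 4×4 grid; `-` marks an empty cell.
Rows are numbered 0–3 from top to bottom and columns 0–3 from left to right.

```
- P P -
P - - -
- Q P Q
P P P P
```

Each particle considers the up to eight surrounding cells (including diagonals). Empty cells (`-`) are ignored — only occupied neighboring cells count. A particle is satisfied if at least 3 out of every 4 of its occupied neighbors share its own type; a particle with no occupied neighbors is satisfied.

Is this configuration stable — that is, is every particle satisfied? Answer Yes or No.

(0,1)P 2/2 ok
(0,2)P 1/1 ok
(1,0)P 1/2 unhappy
(2,1)Q 0/5 unhappy
(2,2)P 3/5 unhappy
(2,3)Q 0/3 unhappy
(3,0)P 1/2 unhappy
(3,1)P 3/4 ok
(3,2)P 3/5 unhappy
(3,3)P 2/3 unhappy
For instance (1,0) has only 1/2 same-type neighbors, below 3/4.

No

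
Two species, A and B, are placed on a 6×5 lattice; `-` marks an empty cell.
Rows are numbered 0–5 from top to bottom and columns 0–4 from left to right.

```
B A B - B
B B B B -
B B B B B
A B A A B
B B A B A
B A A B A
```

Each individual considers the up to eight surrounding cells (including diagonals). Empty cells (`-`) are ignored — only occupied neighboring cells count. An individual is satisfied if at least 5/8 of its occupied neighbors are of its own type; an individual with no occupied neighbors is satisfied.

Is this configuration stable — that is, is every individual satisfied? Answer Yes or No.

No

(0,0)B 2/3 satisfied
(0,1)A 0/5 not
(0,2)B 3/4 satisfied
(0,4)B 1/1 satisfied
(1,0)B 4/5 satisfied
(1,1)B 7/8 satisfied
(1,2)B 6/7 satisfied
(1,3)B 6/6 satisfied
(2,0)B 4/5 satisfied
(2,1)B 6/8 satisfied
(2,2)B 6/8 satisfied
(2,3)B 5/7 satisfied
(2,4)B 3/4 satisfied
(3,0)A 0/5 not
(3,1)B 5/8 satisfied
(3,2)A 2/8 not
(3,3)A 3/8 not
(3,4)B 3/5 not
(4,0)B 3/5 not
(4,1)B 3/8 not
(4,2)A 4/8 not
(4,3)B 2/8 not
(4,4)A 2/5 not
(5,0)B 2/3 satisfied
(5,1)A 2/5 not
(5,2)A 2/5 not
(5,3)B 1/5 not
(5,4)A 1/3 not
For instance (0,1) has only 0/5 same-type neighbors, below 5/8.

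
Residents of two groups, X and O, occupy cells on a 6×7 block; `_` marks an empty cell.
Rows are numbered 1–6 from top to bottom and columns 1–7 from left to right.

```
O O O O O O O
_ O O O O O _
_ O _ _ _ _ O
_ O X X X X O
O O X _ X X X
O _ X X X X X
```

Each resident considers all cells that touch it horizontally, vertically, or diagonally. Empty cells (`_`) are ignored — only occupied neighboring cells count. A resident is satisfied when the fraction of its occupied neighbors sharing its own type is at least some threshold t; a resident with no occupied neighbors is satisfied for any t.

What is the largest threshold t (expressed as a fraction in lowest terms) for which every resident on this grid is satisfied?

1/4

(1,1)O 2/2
(1,2)O 4/4
(1,3)O 5/5
(1,4)O 5/5
(1,5)O 5/5
(1,6)O 4/4
(1,7)O 2/2
(2,2)O 5/5
(2,3)O 6/6
(2,4)O 5/5
(2,5)O 5/5
(2,6)O 5/5
(3,2)O 3/4
(3,7)O 2/3
(4,2)O 3/5
(4,3)X 2/5
(4,4)X 4/4
(4,5)X 4/4
(4,6)X 4/6
(4,7)O 1/4
(5,1)O 3/3
(5,2)O 3/6
(5,3)X 4/6
(5,5)X 7/7
(5,6)X 7/8
(5,7)X 4/5
(6,1)O 2/2
(6,3)X 2/3
(6,4)X 4/4
(6,5)X 4/4
(6,6)X 5/5
(6,7)X 3/3
The smallest same-type fraction is 1/4 at (4,7), which reduces to 1/4. Any threshold above that leaves this resident unsatisfied.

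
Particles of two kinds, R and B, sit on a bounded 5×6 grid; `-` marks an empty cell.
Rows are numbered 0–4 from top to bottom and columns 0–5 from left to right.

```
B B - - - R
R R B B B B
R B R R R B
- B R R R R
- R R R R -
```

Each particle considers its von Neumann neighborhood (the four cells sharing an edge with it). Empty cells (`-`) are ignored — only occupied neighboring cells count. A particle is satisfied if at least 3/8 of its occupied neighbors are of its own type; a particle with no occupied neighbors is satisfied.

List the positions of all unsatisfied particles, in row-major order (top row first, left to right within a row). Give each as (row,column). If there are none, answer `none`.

(0,0)B 1/2 ✓
(0,1)B 1/2 ✓
(0,5)R 0/1 ✗
(1,0)R 2/3 ✓
(1,1)R 1/4 ✗
(1,2)B 1/3 ✗
(1,3)B 2/3 ✓
(1,4)B 2/3 ✓
(1,5)B 2/3 ✓
(2,0)R 1/2 ✓
(2,1)B 1/4 ✗
(2,2)R 2/4 ✓
(2,3)R 3/4 ✓
(2,4)R 2/4 ✓
(2,5)B 1/3 ✗
(3,1)B 1/3 ✗
(3,2)R 3/4 ✓
(3,3)R 4/4 ✓
(3,4)R 4/4 ✓
(3,5)R 1/2 ✓
(4,1)R 1/2 ✓
(4,2)R 3/3 ✓
(4,3)R 3/3 ✓
(4,4)R 2/2 ✓

(0,5), (1,1), (1,2), (2,1), (2,5), (3,1)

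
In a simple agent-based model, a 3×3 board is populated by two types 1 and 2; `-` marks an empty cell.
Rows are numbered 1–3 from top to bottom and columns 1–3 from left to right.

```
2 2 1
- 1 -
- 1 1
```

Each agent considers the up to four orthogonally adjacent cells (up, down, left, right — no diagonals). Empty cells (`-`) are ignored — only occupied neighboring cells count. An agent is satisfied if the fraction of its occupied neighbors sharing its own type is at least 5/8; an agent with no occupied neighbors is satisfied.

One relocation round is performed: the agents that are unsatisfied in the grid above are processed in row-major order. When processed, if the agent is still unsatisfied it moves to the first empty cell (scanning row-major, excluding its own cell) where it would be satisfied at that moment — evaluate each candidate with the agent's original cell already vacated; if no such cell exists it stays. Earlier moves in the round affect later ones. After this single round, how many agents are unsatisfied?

Initially unsatisfied (in order): (1,2), (1,3), (2,2).
  (1,2): no empty cell satisfies it; stays.
  (1,3) → (2,3).
  (2,2): now satisfied by earlier moves; stays.
Resulting grid:
2 2 -
- 1 1
- 1 1
Unsatisfied now: (1,2).

1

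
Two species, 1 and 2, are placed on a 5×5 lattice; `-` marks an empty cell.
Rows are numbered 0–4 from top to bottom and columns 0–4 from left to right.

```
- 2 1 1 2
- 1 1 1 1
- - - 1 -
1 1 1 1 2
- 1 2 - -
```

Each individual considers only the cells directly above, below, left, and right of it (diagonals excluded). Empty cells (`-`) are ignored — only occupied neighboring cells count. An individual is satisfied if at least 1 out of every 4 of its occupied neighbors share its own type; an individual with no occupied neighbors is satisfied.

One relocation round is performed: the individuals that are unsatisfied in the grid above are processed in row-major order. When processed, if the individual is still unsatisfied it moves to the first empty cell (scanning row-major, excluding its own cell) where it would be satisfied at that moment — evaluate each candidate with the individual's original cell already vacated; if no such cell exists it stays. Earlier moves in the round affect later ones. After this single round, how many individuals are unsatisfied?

0

Initially unsatisfied (in order): (0,1), (0,4), (3,4), (4,2).
  (0,1) → (0,0).
  (0,4) → (0,1).
  (3,4) → (1,0).
  (4,2) → (2,0).
Resulting grid:
2 2 1 1 -
2 1 1 1 1
2 - - 1 -
1 1 1 1 -
- 1 - - -
All satisfied now.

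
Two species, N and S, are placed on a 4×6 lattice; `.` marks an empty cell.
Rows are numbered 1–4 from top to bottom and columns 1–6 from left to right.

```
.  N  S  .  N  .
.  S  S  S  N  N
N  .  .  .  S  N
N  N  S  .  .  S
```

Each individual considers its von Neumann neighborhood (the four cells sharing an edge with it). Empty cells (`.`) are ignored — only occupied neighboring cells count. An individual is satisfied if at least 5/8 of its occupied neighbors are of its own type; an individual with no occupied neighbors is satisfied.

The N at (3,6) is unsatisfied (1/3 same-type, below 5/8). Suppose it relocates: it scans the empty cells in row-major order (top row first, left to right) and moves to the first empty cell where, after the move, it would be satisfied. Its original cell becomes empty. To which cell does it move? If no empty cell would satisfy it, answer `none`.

(1,1)

Vacating (3,6). Empty cells in order:
  (1,1): 1/1 same-type → satisfied — stop here.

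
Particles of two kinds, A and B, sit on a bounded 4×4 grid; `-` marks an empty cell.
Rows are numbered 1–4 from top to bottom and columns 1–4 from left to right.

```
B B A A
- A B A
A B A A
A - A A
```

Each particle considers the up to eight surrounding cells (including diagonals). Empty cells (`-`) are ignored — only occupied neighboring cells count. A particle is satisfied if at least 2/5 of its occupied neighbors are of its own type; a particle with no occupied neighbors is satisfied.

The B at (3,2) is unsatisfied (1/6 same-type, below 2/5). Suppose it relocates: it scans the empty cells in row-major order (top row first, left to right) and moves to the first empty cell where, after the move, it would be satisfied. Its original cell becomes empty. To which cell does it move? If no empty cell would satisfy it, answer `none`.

Vacating (3,2). Empty cells in order:
  (2,1): 2/4 same-type → satisfied — stop here.

(2,1)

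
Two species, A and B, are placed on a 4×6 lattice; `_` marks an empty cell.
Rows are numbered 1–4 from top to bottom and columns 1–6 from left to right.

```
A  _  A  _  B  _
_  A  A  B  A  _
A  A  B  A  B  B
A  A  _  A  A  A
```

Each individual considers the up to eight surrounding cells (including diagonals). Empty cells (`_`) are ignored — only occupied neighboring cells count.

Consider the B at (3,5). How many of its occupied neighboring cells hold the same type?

Occupied neighbors of (3,5): (2,4)=B, (2,5)=A, (3,4)=A, (3,6)=B, (4,4)=A, (4,5)=A, (4,6)=A.
Same type (B): 2 of 7.

2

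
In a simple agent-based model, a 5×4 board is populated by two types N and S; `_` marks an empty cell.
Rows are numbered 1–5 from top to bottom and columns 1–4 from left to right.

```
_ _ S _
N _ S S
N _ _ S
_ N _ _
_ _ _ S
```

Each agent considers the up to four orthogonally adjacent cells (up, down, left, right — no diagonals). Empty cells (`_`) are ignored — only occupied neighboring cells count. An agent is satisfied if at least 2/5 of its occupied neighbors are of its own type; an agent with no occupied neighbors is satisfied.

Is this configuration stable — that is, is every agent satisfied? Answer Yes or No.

Yes

(1,3)S 1/1 satisfied
(2,1)N 1/1 satisfied
(2,3)S 2/2 satisfied
(2,4)S 2/2 satisfied
(3,1)N 1/1 satisfied
(3,4)S 1/1 satisfied
(4,2)N 0/0 satisfied
(5,4)S 0/0 satisfied
All meet the threshold, so the configuration is stable.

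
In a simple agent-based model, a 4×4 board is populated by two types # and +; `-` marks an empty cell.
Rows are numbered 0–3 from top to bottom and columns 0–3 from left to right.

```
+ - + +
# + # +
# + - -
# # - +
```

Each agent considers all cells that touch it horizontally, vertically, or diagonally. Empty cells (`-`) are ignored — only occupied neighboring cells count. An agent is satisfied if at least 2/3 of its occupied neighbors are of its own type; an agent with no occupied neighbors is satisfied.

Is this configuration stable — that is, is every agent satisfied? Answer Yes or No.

Row 0: (0,0)+ 1/2 ✗ · (0,2)+ 3/4 ✓ · (0,3)+ 2/3 ✓
Row 1: (1,0)# 1/4 ✗ · (1,1)+ 3/6 ✗ · (1,2)# 0/5 ✗ · (1,3)+ 2/3 ✓
Row 2: (2,0)# 3/5 ✗ · (2,1)+ 1/6 ✗
Row 3: (3,0)# 2/3 ✓ · (3,1)# 2/3 ✓ · (3,3)+ 0/0 ✓
For instance (0,0) has only 1/2 same-type neighbors, below 2/3.

No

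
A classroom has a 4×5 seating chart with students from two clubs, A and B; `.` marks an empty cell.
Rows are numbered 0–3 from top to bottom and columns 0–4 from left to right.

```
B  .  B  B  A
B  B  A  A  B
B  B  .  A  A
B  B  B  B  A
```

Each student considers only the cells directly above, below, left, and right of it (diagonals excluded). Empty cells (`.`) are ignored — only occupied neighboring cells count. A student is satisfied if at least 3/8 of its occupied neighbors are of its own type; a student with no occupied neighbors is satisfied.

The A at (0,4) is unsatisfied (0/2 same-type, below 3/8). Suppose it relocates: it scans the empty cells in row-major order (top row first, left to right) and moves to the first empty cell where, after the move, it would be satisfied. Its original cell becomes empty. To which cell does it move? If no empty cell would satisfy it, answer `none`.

(2,2)

Vacating (0,4). Empty cells in order:
  (0,1): 0/3 same-type → still unsatisfied.
  (2,2): 2/4 same-type → satisfied — stop here.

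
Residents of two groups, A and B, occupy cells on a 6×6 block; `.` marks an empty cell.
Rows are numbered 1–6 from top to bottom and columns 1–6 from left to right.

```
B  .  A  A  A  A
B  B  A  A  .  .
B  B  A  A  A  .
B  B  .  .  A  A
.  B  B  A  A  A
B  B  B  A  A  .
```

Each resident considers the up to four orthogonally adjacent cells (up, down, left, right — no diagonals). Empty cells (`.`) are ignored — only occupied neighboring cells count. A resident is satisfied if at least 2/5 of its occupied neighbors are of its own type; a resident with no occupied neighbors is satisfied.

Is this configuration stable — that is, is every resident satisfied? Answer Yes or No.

Row 1: (1,1)B 1/1 ✓ · (1,3)A 2/2 ✓ · (1,4)A 3/3 ✓ · (1,5)A 2/2 ✓ · (1,6)A 1/1 ✓
Row 2: (2,1)B 3/3 ✓ · (2,2)B 2/3 ✓ · (2,3)A 3/4 ✓ · (2,4)A 3/3 ✓
Row 3: (3,1)B 3/3 ✓ · (3,2)B 3/4 ✓ · (3,3)A 2/3 ✓ · (3,4)A 3/3 ✓ · (3,5)A 2/2 ✓
Row 4: (4,1)B 2/2 ✓ · (4,2)B 3/3 ✓ · (4,5)A 3/3 ✓ · (4,6)A 2/2 ✓
Row 5: (5,2)B 3/3 ✓ · (5,3)B 2/3 ✓ · (5,4)A 2/3 ✓ · (5,5)A 4/4 ✓ · (5,6)A 2/2 ✓
Row 6: (6,1)B 1/1 ✓ · (6,2)B 3/3 ✓ · (6,3)B 2/3 ✓ · (6,4)A 2/3 ✓ · (6,5)A 2/2 ✓
All meet the threshold, so the configuration is stable.

Yes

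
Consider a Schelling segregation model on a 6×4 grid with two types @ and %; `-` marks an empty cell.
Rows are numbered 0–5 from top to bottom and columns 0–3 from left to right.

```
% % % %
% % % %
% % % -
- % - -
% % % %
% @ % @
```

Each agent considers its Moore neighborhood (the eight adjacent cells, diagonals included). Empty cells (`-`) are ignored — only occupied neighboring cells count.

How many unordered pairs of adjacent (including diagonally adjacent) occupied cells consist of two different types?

8

Scan each occupied cell's neighbors to the right and below (and the two forward diagonals) so each pair is counted once.
From row 0: 0 unlike of 13 pairs (running 0/13).
From row 1: 0 unlike of 11 pairs (running 0/24).
From row 2: 0 unlike of 5 pairs (running 0/29).
From row 3: 0 unlike of 3 pairs (running 0/32).
From row 4: 5 unlike of 13 pairs (running 5/45).
From row 5: 3 unlike of 3 pairs (running 8/48).
Total adjacent occupied pairs: 48; unlike-type pairs: 8.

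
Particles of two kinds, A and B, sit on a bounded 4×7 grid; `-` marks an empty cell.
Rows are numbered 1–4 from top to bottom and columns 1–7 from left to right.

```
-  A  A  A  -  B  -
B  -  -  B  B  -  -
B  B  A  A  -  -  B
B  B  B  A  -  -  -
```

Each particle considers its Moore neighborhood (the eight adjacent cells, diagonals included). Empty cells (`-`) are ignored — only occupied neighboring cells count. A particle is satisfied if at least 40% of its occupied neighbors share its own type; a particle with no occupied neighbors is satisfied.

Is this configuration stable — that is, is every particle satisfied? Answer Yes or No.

Row 1: (1,2)A 1/2 ok · (1,3)A 2/3 ok · (1,4)A 1/3 unhappy · (1,6)B 1/1 ok
Row 2: (2,1)B 2/3 ok · (2,4)B 1/5 unhappy · (2,5)B 2/4 ok
Row 3: (3,1)B 4/4 ok · (3,2)B 5/6 ok · (3,3)A 2/6 unhappy · (3,4)A 2/5 ok · (3,7)B 0/0 ok
Row 4: (4,1)B 3/3 ok · (4,2)B 4/5 ok · (4,3)B 2/5 ok · (4,4)A 2/3 ok
For instance (1,4) has only 1/3 same-type neighbors, below 2/5.

No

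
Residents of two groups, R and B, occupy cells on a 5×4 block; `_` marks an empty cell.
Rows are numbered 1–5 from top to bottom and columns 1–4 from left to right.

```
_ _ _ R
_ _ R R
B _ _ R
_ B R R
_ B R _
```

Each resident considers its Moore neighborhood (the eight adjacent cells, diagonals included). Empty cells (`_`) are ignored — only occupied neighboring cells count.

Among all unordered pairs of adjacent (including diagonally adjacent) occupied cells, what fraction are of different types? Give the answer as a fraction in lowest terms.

Scan each occupied cell's neighbors to the right and below (and the two forward diagonals) so each pair is counted once.
Row 1: R(1,4)–R(2,4)= R(1,4)–R(2,3)=  → 0/2 unlike.
Row 2: R(2,3)–R(2,4)= R(2,3)–R(3,4)= R(2,4)–R(3,4)=  → 0/3 unlike.
Row 3: B(3,1)–B(4,2)= R(3,4)–R(4,4)= R(3,4)–R(4,3)=  → 0/3 unlike.
Row 4: B(4,2)–R(4,3)≠ B(4,2)–B(5,2)= B(4,2)–R(5,3)≠ R(4,3)–R(4,4)= R(4,3)–R(5,3)= R(4,3)–B(5,2)≠ R(4,4)–R(5,3)=  → 3/7 unlike.
Row 5: B(5,2)–R(5,3)≠  → 1/1 unlike.
Total adjacent occupied pairs: 16; unlike-type pairs: 4.
4/16 reduces to 1/4.

1/4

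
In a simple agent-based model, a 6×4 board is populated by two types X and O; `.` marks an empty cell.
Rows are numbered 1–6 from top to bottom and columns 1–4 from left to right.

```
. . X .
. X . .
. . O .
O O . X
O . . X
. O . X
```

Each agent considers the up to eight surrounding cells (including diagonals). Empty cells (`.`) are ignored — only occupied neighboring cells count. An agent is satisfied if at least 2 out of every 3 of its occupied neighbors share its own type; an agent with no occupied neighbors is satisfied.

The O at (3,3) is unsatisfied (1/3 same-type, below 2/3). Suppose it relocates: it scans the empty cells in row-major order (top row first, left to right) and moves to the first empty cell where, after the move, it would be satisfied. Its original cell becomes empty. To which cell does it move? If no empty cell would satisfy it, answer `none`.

(3,1)

Vacating (3,3). Empty cells in order:
  (1,1): 0/1 same-type → still unsatisfied.
  (1,2): 0/2 same-type → still unsatisfied.
  (1,4): 0/1 same-type → still unsatisfied.
  (2,1): 0/1 same-type → still unsatisfied.
  (2,3): 0/2 same-type → still unsatisfied.
  (2,4): 0/1 same-type → still unsatisfied.
  (3,1): 2/3 same-type → satisfied — stop here.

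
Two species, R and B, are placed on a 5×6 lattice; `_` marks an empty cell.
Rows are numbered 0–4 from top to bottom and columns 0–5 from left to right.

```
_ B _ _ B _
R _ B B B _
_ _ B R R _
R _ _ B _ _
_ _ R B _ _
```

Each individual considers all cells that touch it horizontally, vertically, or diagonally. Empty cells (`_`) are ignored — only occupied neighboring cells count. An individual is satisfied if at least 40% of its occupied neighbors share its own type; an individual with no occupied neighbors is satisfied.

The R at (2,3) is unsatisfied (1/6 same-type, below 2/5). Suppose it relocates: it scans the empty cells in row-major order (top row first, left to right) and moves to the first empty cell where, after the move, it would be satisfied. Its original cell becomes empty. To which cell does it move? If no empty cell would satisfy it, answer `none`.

(0,0)

Vacating (2,3). Empty cells in order:
  (0,0): 1/2 same-type → satisfied — stop here.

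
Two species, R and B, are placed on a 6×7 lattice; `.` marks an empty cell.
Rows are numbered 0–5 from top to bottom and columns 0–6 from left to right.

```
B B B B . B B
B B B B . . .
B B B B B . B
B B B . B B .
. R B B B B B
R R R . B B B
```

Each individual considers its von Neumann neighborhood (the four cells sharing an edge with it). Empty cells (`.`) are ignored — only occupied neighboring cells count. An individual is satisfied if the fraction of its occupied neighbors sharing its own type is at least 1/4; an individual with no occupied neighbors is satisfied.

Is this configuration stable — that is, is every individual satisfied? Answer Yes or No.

Yes

(0,0)B 2/2 ✓
(0,1)B 3/3 ✓
(0,2)B 3/3 ✓
(0,3)B 2/2 ✓
(0,5)B 1/1 ✓
(0,6)B 1/1 ✓
(1,0)B 3/3 ✓
(1,1)B 4/4 ✓
(1,2)B 4/4 ✓
(1,3)B 3/3 ✓
(2,0)B 3/3 ✓
(2,1)B 4/4 ✓
(2,2)B 4/4 ✓
(2,3)B 3/3 ✓
(2,4)B 2/2 ✓
(2,6)B 0/0 ✓
(3,0)B 2/2 ✓
(3,1)B 3/4 ✓
(3,2)B 3/3 ✓
(3,4)B 3/3 ✓
(3,5)B 2/2 ✓
(4,1)R 1/3 ✓
(4,2)B 2/4 ✓
(4,3)B 2/2 ✓
(4,4)B 4/4 ✓
(4,5)B 4/4 ✓
(4,6)B 2/2 ✓
(5,0)R 1/1 ✓
(5,1)R 3/3 ✓
(5,2)R 1/2 ✓
(5,4)B 2/2 ✓
(5,5)B 3/3 ✓
(5,6)B 2/2 ✓
All meet the threshold, so the configuration is stable.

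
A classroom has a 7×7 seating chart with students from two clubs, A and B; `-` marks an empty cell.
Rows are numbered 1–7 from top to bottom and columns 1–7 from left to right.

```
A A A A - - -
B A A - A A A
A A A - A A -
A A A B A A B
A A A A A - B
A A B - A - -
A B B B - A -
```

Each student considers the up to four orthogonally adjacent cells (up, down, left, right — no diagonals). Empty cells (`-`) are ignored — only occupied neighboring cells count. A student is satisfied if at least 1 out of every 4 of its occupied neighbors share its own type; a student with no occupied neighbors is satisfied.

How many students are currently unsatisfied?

2

Row 1: (1,1)A 1/2 ok · (1,2)A 3/3 ok · (1,3)A 3/3 ok · (1,4)A 1/1 ok
Row 2: (2,1)B 0/3 unhappy · (2,2)A 3/4 ok · (2,3)A 3/3 ok · (2,5)A 2/2 ok · (2,6)A 3/3 ok · (2,7)A 1/1 ok
Row 3: (3,1)A 2/3 ok · (3,2)A 4/4 ok · (3,3)A 3/3 ok · (3,5)A 3/3 ok · (3,6)A 3/3 ok
Row 4: (4,1)A 3/3 ok · (4,2)A 4/4 ok · (4,3)A 3/4 ok · (4,4)B 0/3 unhappy · (4,5)A 3/4 ok · (4,6)A 2/3 ok · (4,7)B 1/2 ok
Row 5: (5,1)A 3/3 ok · (5,2)A 4/4 ok · (5,3)A 3/4 ok · (5,4)A 2/3 ok · (5,5)A 3/3 ok · (5,7)B 1/1 ok
Row 6: (6,1)A 3/3 ok · (6,2)A 2/4 ok · (6,3)B 1/3 ok · (6,5)A 1/1 ok
Row 7: (7,1)A 1/2 ok · (7,2)B 1/3 ok · (7,3)B 3/3 ok · (7,4)B 1/1 ok · (7,6)A 0/0 ok
Unsatisfied: (2,1), (4,4) — 2 in total.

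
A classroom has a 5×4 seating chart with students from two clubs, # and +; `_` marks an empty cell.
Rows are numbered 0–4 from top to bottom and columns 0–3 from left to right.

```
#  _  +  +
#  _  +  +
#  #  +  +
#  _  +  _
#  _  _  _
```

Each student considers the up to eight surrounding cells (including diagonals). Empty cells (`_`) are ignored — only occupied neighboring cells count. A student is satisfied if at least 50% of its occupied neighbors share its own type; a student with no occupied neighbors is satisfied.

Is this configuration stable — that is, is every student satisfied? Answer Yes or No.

Yes

(0,0)# 1/1 satisfied
(0,2)+ 3/3 satisfied
(0,3)+ 3/3 satisfied
(1,0)# 3/3 satisfied
(1,2)+ 5/6 satisfied
(1,3)+ 5/5 satisfied
(2,0)# 3/3 satisfied
(2,1)# 3/6 satisfied
(2,2)+ 4/5 satisfied
(2,3)+ 4/4 satisfied
(3,0)# 3/3 satisfied
(3,2)+ 2/3 satisfied
(4,0)# 1/1 satisfied
All meet the threshold, so the configuration is stable.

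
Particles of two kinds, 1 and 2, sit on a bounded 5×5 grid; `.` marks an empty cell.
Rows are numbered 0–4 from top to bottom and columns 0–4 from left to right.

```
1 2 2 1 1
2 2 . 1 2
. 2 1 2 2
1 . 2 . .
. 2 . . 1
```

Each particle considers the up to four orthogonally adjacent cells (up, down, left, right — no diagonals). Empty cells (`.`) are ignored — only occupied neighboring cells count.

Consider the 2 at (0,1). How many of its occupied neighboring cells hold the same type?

Occupied neighbors of (0,1): (1,1)=2, (0,0)=1, (0,2)=2.
Same type (2): 2 of 3.

2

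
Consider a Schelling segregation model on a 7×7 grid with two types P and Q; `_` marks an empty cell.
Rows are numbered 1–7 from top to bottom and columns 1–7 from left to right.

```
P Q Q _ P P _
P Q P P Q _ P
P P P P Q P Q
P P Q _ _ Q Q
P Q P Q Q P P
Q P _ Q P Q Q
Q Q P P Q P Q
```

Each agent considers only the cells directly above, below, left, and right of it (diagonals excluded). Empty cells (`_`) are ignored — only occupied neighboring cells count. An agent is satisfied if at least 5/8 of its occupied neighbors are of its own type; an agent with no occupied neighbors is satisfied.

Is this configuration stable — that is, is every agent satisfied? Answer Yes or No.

No

Row 1: (1,1)P 1/2 ✗ · (1,2)Q 2/3 ✓ · (1,3)Q 1/2 ✗ · (1,5)P 1/2 ✗ · (1,6)P 1/1 ✓
Row 2: (2,1)P 2/3 ✓ · (2,2)Q 1/4 ✗ · (2,3)P 2/4 ✗ · (2,4)P 2/3 ✓ · (2,5)Q 1/3 ✗ · (2,7)P 0/1 ✗
Row 3: (3,1)P 3/3 ✓ · (3,2)P 3/4 ✓ · (3,3)P 3/4 ✓ · (3,4)P 2/3 ✓ · (3,5)Q 1/3 ✗ · (3,6)P 0/3 ✗ · (3,7)Q 1/3 ✗
Row 4: (4,1)P 3/3 ✓ · (4,2)P 2/4 ✗ · (4,3)Q 0/3 ✗ · (4,6)Q 1/3 ✗ · (4,7)Q 2/3 ✓
Row 5: (5,1)P 1/3 ✗ · (5,2)Q 0/4 ✗ · (5,3)P 0/3 ✗ · (5,4)Q 2/3 ✓ · (5,5)Q 1/3 ✗ · (5,6)P 1/4 ✗ · (5,7)P 1/3 ✗
Row 6: (6,1)Q 1/3 ✗ · (6,2)P 0/3 ✗ · (6,4)Q 1/3 ✗ · (6,5)P 0/4 ✗ · (6,6)Q 1/4 ✗ · (6,7)Q 2/3 ✓
Row 7: (7,1)Q 2/2 ✓ · (7,2)Q 1/3 ✗ · (7,3)P 1/2 ✗ · (7,4)P 1/3 ✗ · (7,5)Q 0/3 ✗ · (7,6)P 0/3 ✗ · (7,7)Q 1/2 ✗
For instance (1,1) has only 1/2 same-type neighbors, below 5/8.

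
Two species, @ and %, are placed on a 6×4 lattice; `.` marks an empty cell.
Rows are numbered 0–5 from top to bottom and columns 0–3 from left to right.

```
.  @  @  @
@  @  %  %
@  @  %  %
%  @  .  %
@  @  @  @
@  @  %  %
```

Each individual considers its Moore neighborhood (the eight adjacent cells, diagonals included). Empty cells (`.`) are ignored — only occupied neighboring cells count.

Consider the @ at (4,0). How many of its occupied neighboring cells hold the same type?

Occupied neighbors of (4,0): (3,0)=%, (3,1)=@, (4,1)=@, (5,0)=@, (5,1)=@.
Same type (@): 4 of 5.

4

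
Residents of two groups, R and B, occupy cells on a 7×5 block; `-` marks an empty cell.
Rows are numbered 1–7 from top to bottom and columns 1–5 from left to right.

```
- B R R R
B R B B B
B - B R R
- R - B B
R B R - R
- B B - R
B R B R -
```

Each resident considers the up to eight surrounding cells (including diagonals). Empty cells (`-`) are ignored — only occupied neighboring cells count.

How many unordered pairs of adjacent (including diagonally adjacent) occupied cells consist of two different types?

40

Scan each occupied cell's neighbors to the right and below (and the two forward diagonals) so each pair is counted once.
From row 1: 9 unlike of 14 pairs (running 9/14).
From row 2: 9 unlike of 14 pairs (running 18/28).
From row 3: 7 unlike of 9 pairs (running 25/37).
From row 4: 4 unlike of 7 pairs (running 29/44).
From row 5: 5 unlike of 8 pairs (running 34/52).
From row 6: 3 unlike of 8 pairs (running 37/60).
From row 7: 3 unlike of 3 pairs (running 40/63).
Total adjacent occupied pairs: 63; unlike-type pairs: 40.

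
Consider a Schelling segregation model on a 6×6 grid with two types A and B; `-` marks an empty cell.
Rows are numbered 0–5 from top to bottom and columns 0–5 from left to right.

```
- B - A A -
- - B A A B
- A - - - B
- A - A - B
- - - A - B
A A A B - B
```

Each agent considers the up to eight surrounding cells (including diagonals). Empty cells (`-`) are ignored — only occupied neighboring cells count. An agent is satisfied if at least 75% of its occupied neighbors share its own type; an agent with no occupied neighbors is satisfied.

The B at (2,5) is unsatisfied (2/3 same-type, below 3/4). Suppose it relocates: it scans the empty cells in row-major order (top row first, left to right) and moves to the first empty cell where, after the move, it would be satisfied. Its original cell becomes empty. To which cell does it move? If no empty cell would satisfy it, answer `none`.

Vacating (2,5). Empty cells in order:
  (0,0): 1/1 same-type → satisfied — stop here.

(0,0)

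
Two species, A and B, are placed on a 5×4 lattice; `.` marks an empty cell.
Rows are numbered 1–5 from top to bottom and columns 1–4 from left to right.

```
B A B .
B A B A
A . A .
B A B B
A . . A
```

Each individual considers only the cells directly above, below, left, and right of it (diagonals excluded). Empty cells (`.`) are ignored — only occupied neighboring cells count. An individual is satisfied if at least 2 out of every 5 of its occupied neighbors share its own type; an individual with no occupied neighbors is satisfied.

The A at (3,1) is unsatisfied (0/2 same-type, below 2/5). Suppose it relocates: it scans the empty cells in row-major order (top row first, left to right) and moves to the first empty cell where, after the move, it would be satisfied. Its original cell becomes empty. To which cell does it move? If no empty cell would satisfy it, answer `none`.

Vacating (3,1). Empty cells in order:
  (1,4): 1/2 same-type → satisfied — stop here.

(1,4)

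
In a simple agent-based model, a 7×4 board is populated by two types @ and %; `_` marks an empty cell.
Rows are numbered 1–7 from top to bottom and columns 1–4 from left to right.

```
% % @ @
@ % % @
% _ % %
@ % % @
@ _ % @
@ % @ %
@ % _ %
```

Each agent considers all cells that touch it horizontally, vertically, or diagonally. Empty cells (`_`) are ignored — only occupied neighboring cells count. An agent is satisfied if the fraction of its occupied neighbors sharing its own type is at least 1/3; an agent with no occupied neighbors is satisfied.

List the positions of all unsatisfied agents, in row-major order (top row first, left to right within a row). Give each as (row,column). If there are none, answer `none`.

(2,1), (4,4), (6,3), (7,2)

Row 1: (1,1)% 2/3 satisfied · (1,2)% 3/5 satisfied · (1,3)@ 2/5 satisfied · (1,4)@ 2/3 satisfied
Row 2: (2,1)@ 0/4 not · (2,2)% 5/7 satisfied · (2,3)% 4/7 satisfied · (2,4)@ 2/5 satisfied
Row 3: (3,1)% 2/4 satisfied · (3,3)% 5/7 satisfied · (3,4)% 3/5 satisfied
Row 4: (4,1)@ 1/3 satisfied · (4,2)% 4/6 satisfied · (4,3)% 4/6 satisfied · (4,4)@ 1/5 not
Row 5: (5,1)@ 2/4 satisfied · (5,3)% 4/7 satisfied · (5,4)@ 2/5 satisfied
Row 6: (6,1)@ 2/4 satisfied · (6,2)% 2/6 satisfied · (6,3)@ 1/6 not · (6,4)% 2/4 satisfied
Row 7: (7,1)@ 1/3 satisfied · (7,2)% 1/4 not · (7,4)% 1/2 satisfied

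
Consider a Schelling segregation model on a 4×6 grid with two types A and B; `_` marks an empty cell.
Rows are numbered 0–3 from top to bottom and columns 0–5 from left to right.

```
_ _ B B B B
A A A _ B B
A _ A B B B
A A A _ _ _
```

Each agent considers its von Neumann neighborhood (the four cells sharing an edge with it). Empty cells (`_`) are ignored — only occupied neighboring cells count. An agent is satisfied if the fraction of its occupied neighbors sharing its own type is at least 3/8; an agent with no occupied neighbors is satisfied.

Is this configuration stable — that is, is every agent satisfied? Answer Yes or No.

Yes

Row 0: (0,2)B 1/2 satisfied · (0,3)B 2/2 satisfied · (0,4)B 3/3 satisfied · (0,5)B 2/2 satisfied
Row 1: (1,0)A 2/2 satisfied · (1,1)A 2/2 satisfied · (1,2)A 2/3 satisfied · (1,4)B 3/3 satisfied · (1,5)B 3/3 satisfied
Row 2: (2,0)A 2/2 satisfied · (2,2)A 2/3 satisfied · (2,3)B 1/2 satisfied · (2,4)B 3/3 satisfied · (2,5)B 2/2 satisfied
Row 3: (3,0)A 2/2 satisfied · (3,1)A 2/2 satisfied · (3,2)A 2/2 satisfied
All meet the threshold, so the configuration is stable.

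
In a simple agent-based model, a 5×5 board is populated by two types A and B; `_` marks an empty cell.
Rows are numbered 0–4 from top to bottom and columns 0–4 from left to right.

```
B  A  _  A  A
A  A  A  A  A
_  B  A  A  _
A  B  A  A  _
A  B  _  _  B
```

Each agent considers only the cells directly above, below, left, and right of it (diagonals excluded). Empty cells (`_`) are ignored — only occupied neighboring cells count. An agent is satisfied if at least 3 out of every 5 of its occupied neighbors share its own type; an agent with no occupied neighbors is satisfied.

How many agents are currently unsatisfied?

8

Row 0: (0,0)B 0/2 ✗ · (0,1)A 1/2 ✗ · (0,3)A 2/2 ✓ · (0,4)A 2/2 ✓
Row 1: (1,0)A 1/2 ✗ · (1,1)A 3/4 ✓ · (1,2)A 3/3 ✓ · (1,3)A 4/4 ✓ · (1,4)A 2/2 ✓
Row 2: (2,1)B 1/3 ✗ · (2,2)A 3/4 ✓ · (2,3)A 3/3 ✓
Row 3: (3,0)A 1/2 ✗ · (3,1)B 2/4 ✗ · (3,2)A 2/3 ✓ · (3,3)A 2/2 ✓
Row 4: (4,0)A 1/2 ✗ · (4,1)B 1/2 ✗ · (4,4)B 0/0 ✓
Unsatisfied: (0,0), (0,1), (1,0), (2,1), (3,0), (3,1), (4,0), (4,1) — 8 in total.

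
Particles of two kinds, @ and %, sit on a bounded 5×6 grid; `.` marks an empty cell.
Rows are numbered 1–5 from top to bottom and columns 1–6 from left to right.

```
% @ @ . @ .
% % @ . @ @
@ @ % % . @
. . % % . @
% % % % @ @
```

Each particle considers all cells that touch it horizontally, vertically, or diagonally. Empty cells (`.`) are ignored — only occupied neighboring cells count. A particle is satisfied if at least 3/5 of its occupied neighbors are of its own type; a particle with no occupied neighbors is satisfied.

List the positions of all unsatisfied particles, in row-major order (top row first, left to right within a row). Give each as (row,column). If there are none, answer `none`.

(1,2), (2,1), (2,2), (2,3), (3,1), (3,2), (5,5)

(1,1)% 2/3 ok
(1,2)@ 2/5 unhappy
(1,3)@ 2/3 ok
(1,5)@ 2/2 ok
(2,1)% 2/5 unhappy
(2,2)% 3/8 unhappy
(2,3)@ 3/6 unhappy
(2,5)@ 3/4 ok
(2,6)@ 3/3 ok
(3,1)@ 1/3 unhappy
(3,2)@ 2/6 unhappy
(3,3)% 4/6 ok
(3,4)% 3/5 ok
(3,6)@ 3/3 ok
(4,3)% 6/7 ok
(4,4)% 5/6 ok
(4,6)@ 3/3 ok
(5,1)% 1/1 ok
(5,2)% 3/3 ok
(5,3)% 4/4 ok
(5,4)% 3/4 ok
(5,5)@ 2/4 unhappy
(5,6)@ 2/2 ok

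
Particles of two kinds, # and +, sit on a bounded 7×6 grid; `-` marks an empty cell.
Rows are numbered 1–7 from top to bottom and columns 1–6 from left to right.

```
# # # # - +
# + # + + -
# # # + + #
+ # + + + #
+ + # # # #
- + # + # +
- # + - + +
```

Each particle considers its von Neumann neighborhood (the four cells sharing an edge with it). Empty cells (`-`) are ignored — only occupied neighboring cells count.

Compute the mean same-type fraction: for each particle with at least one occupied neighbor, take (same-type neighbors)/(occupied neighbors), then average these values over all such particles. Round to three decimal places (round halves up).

(1,1)# 2/2
(1,2)# 2/3
(1,3)# 3/3
(1,4)# 1/2
(1,6)+ — no occupied neighbors
(2,1)# 2/3
(2,2)+ 0/4
(2,3)# 2/4
(2,4)+ 2/4
(2,5)+ 2/2
(3,1)# 2/3
(3,2)# 3/4
(3,3)# 2/4
(3,4)+ 3/4
(3,5)+ 3/4
(3,6)# 1/2
(4,1)+ 1/3
(4,2)# 1/4
(4,3)+ 1/4
(4,4)+ 3/4
(4,5)+ 2/4
(4,6)# 2/3
(5,1)+ 2/2
(5,2)+ 2/4
(5,3)# 2/4
(5,4)# 2/4
(5,5)# 3/4
(5,6)# 2/3
(6,2)+ 1/3
(6,3)# 1/4
(6,4)+ 0/3
(6,5)# 1/4
(6,6)+ 1/3
(7,2)# 0/2
(7,3)+ 0/2
(7,5)+ 1/2
(7,6)+ 2/2
Sum over 36 particles: 2/2 + 2/3 + 3/3 + 1/2 + 2/3 + 0/4 + 2/4 + 2/4 + 2/2 + 2/3 + 3/4 + 2/4 + 3/4 + 3/4 + 1/2 + 1/3 + 1/4 + 1/4 + 3/4 + 2/4 + 2/3 + 2/2 + 2/4 + 2/4 + 2/4 + 3/4 + 2/3 + 1/3 + 1/4 + 0/3 + 1/4 + 1/3 + 0/2 + 0/2 + 1/2 + 2/2 = 229/12; mean = 229/12 ÷ 36 = 229/432 = 0.530092… → 0.530.

0.530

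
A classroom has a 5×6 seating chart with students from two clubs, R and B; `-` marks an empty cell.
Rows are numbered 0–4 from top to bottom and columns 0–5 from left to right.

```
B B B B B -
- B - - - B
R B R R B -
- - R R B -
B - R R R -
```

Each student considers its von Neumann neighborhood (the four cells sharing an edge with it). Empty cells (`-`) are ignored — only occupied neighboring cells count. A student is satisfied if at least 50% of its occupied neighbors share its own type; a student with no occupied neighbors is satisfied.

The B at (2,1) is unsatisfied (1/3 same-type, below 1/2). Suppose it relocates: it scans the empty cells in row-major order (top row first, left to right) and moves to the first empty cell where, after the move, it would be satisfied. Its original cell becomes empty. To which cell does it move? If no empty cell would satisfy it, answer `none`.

(0,5)

Vacating (2,1). Empty cells in order:
  (0,5): 2/2 same-type → satisfied — stop here.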